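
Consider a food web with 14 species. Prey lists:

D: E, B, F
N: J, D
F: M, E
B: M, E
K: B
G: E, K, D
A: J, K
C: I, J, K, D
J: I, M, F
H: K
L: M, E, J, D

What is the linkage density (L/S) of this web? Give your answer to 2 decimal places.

There are L = 27 links among S = 14 species.
L/S = 27/14 = 1.9286 ≈ 1.93.

L/S = 1.93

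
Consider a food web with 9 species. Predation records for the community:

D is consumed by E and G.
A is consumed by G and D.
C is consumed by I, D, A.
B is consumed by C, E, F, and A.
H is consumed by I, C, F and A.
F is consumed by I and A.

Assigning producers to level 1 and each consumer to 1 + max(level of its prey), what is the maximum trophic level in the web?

Producers (level 1): H, B.
H → C → A → D → E gives E level 5.
No species has a prey at level 5, so no species reaches level 6.

5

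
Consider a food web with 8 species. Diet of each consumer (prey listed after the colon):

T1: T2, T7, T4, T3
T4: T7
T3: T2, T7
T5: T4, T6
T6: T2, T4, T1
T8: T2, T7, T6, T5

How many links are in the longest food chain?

5 links

One longest chain: T7 → T4 → T1 → T6 → T5 → T8.
It has 6 species and 5 links.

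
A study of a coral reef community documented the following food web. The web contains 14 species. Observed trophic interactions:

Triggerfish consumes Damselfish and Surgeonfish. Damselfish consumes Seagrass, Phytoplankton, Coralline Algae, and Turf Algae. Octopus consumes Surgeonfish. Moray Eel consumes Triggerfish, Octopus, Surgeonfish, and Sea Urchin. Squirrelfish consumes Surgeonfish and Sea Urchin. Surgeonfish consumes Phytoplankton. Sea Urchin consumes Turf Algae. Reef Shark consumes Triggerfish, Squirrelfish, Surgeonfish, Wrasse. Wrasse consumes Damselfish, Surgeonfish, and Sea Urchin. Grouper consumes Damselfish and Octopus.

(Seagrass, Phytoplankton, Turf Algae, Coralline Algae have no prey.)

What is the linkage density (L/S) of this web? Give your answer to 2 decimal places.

L/S = 1.71

There are L = 24 links among S = 14 species.
L/S = 24/14 = 1.7143 ≈ 1.71.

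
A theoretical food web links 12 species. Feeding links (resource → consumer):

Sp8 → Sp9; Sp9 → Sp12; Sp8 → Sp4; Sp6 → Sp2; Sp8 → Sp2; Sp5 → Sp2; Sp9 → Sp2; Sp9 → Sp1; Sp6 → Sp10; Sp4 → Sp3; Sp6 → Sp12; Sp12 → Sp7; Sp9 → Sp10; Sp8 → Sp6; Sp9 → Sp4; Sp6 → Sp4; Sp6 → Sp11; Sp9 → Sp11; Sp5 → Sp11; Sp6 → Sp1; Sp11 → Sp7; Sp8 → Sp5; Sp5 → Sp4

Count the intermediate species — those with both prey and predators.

6

Intermediate species (has both prey and predators): Sp6, Sp5, Sp9, Sp12, Sp11, Sp4.
Count: 6.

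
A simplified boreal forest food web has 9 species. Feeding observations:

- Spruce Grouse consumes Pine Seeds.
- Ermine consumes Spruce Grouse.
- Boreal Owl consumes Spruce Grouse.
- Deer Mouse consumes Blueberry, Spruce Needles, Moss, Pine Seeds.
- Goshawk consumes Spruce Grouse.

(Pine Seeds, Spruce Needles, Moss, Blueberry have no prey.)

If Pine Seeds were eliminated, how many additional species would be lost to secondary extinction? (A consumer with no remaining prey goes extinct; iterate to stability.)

Remove Pine Seeds.
Round 1: Spruce Grouse (all prey gone) → extinct.
Round 2: Ermine (all prey gone), Goshawk (all prey gone), Boreal Owl (all prey gone) → extinct.
No further losses. Total secondary extinctions: 4.

4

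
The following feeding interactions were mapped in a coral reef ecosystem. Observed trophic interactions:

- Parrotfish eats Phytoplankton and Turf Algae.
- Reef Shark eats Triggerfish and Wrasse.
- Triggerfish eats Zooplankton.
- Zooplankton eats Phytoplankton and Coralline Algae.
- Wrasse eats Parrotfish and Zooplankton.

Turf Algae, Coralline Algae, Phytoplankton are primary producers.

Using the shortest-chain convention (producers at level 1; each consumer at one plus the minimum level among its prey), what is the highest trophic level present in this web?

4

Producers (level 1): Turf Algae, Coralline Algae, Phytoplankton.
Following each consumer down to its lowest-level prey: Coralline Algae → Zooplankton → Triggerfish → Reef Shark (levels 1 through 4).
All prey of Reef Shark (Triggerfish 3, Wrasse 3) are at level 3 or above, so Reef Shark is at level 1 + 3 = 4.
Every consumer has at least one prey at level 3 or below, so none exceeds level 4.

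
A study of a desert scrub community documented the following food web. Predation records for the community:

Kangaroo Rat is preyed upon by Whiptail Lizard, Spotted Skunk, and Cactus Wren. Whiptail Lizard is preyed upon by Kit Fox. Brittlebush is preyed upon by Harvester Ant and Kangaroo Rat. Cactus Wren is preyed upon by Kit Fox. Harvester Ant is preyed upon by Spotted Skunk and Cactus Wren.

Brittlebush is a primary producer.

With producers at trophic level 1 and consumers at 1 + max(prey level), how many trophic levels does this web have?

Producers (level 1): Brittlebush.
Brittlebush → Kangaroo Rat → Whiptail Lizard → Kit Fox gives Kit Fox level 4.
No species has a prey at level 4, so no species reaches level 5.

4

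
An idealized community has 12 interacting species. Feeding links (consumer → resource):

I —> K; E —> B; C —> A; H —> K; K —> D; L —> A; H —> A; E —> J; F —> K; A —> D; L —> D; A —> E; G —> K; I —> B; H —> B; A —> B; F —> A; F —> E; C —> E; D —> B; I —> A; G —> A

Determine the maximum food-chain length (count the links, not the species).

3 links

One longest chain: B → D → A → C.
It has 4 species and 3 links.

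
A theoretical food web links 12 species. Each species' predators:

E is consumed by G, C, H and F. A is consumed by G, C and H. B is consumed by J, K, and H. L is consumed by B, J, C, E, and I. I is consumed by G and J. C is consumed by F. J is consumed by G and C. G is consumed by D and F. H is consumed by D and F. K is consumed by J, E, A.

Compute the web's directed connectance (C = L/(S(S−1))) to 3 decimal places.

C = 0.205

The web has S = 12 species and L = 27 feeding links.
C = L / (S(S−1)) = 27 / 132 = 0.2045 ≈ 0.205.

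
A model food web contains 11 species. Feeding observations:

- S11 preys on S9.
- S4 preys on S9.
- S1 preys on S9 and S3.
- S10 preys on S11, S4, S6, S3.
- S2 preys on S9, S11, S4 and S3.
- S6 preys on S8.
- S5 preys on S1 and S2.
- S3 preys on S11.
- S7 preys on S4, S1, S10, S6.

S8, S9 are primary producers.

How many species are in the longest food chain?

5 species

One longest chain: S9 → S11 → S3 → S1 → S5.
It has 5 species and 4 links.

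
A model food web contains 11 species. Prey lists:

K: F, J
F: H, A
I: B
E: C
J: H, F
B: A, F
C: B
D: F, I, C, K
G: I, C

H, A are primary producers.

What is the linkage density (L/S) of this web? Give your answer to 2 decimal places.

There are L = 17 links among S = 11 species.
L/S = 17/11 = 1.5455 ≈ 1.55.

L/S = 1.55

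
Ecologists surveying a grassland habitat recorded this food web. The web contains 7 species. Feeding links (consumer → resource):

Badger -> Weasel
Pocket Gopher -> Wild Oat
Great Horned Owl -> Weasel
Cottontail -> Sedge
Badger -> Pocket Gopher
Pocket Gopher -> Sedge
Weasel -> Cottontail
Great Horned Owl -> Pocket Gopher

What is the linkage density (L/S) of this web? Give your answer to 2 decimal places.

There are L = 8 links among S = 7 species.
L/S = 8/7 = 1.1429 ≈ 1.14.

L/S = 1.14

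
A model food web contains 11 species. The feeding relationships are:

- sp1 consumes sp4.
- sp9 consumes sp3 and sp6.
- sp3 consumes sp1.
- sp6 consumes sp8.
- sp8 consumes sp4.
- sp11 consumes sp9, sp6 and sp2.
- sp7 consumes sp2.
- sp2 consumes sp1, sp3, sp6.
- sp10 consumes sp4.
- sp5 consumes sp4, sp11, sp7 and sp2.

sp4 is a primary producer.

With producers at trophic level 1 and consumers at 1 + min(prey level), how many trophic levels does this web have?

4

Producers (level 1): sp4.
Following each consumer down to its lowest-level prey: sp4 → sp8 → sp6 → sp11 (levels 1 through 4).
All prey of sp11 (sp6 3, sp2 3, sp9 4) are at level 3 or above, so sp11 is at level 1 + 3 = 4.
Every consumer has at least one prey at level 3 or below, so none exceeds level 4.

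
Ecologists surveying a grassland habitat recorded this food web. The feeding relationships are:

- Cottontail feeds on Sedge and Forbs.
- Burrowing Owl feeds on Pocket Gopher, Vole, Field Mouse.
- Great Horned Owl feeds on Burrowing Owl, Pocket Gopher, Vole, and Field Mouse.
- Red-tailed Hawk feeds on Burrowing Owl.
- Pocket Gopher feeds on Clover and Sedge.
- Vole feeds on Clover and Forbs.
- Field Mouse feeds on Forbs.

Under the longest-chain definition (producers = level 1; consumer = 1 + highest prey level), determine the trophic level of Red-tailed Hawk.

Clover is a producer → level 1.
Pocket Gopher eats Clover (level 1); other prey at levels: Sedge 1 → level 2.
Burrowing Owl eats Pocket Gopher (level 2); other prey at levels: Field Mouse 2, Vole 2 → level 3.
Red-tailed Hawk eats Burrowing Owl → level 4.

Trophic level 4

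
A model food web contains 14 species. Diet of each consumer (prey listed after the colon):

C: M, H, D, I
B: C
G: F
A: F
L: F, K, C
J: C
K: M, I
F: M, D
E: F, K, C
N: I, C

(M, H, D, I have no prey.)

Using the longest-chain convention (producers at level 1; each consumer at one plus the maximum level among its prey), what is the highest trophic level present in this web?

Producers (level 1): M, H, D, I.
M → C → J gives J level 3.
No species has a prey at level 3, so no species reaches level 4.

3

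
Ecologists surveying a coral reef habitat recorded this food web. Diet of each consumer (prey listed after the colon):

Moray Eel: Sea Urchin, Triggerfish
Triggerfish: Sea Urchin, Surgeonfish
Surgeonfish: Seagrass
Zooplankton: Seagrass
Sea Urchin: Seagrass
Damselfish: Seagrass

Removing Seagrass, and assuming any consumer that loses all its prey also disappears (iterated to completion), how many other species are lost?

6

Remove Seagrass.
Round 1: Sea Urchin (all prey gone), Surgeonfish (all prey gone), Damselfish (all prey gone), Zooplankton (all prey gone) → extinct.
Round 2: Triggerfish (all prey gone) → extinct.
Round 3: Moray Eel (all prey gone) → extinct.
No further losses. Total secondary extinctions: 6.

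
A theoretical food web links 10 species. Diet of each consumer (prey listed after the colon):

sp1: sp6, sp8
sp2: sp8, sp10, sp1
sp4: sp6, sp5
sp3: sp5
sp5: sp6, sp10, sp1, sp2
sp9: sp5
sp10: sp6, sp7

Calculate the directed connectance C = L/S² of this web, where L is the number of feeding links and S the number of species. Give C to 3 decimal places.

C = 0.150

The web has S = 10 species and L = 15 feeding links.
C = L / S² = 15 / 100 = 0.1500 ≈ 0.150.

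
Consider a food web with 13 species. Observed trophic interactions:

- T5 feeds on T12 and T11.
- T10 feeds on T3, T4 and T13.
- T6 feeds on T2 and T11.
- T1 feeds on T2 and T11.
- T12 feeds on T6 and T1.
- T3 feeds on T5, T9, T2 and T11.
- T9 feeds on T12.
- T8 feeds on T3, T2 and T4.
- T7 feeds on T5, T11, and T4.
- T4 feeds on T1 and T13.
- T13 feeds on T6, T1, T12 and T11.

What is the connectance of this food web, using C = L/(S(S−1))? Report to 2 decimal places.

The web has S = 13 species and L = 28 feeding links.
C = L / (S(S−1)) = 28 / 156 = 0.1795 ≈ 0.18.

C = 0.18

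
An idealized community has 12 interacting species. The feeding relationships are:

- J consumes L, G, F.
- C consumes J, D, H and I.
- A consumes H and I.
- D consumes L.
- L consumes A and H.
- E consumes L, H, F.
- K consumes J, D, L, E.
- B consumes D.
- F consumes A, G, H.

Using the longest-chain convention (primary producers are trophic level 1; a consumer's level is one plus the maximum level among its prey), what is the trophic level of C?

Trophic level 5

H is a producer → level 1.
A eats H (level 1); other prey at levels: I 1 → level 2.
L eats A (level 2); other prey at levels: H 1 → level 3.
D eats L → level 4.
C eats D (level 4); other prey at levels: H 1, I 1, J 4 → level 5.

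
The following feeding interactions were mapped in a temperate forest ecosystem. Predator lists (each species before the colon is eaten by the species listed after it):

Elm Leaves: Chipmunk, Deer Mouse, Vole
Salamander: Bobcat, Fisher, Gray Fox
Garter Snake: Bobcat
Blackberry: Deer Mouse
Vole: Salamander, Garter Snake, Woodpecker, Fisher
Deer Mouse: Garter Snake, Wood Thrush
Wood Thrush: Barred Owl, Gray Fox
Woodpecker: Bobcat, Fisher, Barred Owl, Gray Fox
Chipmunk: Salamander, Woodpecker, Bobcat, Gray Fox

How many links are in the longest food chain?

3 links

One longest chain: Elm Leaves → Chipmunk → Salamander → Bobcat.
It has 4 species and 3 links.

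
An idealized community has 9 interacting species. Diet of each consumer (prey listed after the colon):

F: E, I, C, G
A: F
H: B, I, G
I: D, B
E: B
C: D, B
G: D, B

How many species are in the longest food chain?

4 species

One longest chain: B → E → F → A.
It has 4 species and 3 links.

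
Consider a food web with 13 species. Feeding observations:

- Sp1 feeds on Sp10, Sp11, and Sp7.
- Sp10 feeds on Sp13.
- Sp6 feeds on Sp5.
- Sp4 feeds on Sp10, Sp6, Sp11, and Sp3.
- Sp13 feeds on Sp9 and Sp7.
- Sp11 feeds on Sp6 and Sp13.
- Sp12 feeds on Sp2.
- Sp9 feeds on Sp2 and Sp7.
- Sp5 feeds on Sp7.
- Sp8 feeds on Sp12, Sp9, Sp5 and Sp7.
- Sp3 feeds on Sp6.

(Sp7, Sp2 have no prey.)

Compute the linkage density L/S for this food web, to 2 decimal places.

There are L = 22 links among S = 13 species.
L/S = 22/13 = 1.6923 ≈ 1.69.

L/S = 1.69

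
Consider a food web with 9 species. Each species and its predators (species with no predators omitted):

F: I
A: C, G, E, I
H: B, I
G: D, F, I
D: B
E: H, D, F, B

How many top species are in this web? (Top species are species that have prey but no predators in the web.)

Top species (has prey, but nothing eats it): C, B, I.
Count: 3.

3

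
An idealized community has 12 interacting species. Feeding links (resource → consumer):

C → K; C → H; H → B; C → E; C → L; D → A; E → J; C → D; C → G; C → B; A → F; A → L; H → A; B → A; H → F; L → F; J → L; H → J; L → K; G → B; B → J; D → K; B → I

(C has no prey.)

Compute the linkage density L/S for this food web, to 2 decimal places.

There are L = 23 links among S = 12 species.
L/S = 23/12 = 1.9167 ≈ 1.92.

L/S = 1.92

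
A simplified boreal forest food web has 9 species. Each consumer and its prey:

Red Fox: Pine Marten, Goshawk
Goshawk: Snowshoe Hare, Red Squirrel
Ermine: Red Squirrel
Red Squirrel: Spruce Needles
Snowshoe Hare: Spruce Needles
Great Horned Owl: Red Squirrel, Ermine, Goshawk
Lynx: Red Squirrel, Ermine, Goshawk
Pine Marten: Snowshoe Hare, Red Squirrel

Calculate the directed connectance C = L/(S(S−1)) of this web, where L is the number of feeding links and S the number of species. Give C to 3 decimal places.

C = 0.208

The web has S = 9 species and L = 15 feeding links.
C = L / (S(S−1)) = 15 / 72 = 0.2083 ≈ 0.208.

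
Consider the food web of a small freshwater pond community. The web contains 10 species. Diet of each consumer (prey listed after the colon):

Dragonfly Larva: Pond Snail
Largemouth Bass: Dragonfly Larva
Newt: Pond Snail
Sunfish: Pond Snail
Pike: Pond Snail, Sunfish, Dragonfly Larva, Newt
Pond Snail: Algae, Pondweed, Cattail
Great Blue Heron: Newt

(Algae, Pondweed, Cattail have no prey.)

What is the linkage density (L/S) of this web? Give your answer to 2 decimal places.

L/S = 1.20

There are L = 12 links among S = 10 species.
L/S = 12/10 = 1.2000 ≈ 1.20.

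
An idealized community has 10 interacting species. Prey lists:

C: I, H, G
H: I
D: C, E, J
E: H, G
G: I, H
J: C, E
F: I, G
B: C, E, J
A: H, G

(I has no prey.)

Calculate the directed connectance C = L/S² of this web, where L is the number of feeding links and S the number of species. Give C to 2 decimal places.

The web has S = 10 species and L = 20 feeding links.
C = L / S² = 20 / 100 = 0.2000 ≈ 0.20.

C = 0.20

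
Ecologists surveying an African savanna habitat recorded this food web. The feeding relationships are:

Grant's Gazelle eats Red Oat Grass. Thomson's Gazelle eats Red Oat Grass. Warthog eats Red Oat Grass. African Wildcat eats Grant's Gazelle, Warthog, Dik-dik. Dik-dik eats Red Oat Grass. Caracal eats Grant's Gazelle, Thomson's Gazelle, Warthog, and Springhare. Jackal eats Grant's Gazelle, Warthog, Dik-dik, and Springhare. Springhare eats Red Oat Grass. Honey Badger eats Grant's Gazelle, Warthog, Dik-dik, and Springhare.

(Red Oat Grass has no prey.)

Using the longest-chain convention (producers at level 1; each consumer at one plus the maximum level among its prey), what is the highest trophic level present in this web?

3

Producers (level 1): Red Oat Grass.
Red Oat Grass → Springhare → Jackal gives Jackal level 3.
No species has a prey at level 3, so no species reaches level 4.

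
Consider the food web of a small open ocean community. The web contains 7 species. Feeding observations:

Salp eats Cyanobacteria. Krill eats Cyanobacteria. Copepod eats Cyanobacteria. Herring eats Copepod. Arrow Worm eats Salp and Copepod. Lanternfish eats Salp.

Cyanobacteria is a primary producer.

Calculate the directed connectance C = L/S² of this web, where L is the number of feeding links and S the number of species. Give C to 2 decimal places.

C = 0.14

The web has S = 7 species and L = 7 feeding links.
C = L / S² = 7 / 49 = 0.1429 ≈ 0.14.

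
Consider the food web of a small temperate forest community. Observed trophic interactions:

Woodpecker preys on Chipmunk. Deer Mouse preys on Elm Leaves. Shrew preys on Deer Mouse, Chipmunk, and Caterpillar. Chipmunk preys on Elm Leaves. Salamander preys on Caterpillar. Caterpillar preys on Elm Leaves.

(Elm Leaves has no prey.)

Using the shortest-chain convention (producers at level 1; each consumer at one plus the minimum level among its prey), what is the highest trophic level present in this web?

3

Producers (level 1): Elm Leaves.
Following each consumer down to its lowest-level prey: Elm Leaves → Chipmunk → Shrew (levels 1 through 3).
All prey of Shrew (Chipmunk 2, Deer Mouse 2, Caterpillar 2) are at level 2 or above, so Shrew is at level 1 + 2 = 3.
Every consumer has at least one prey at level 2 or below, so none exceeds level 3.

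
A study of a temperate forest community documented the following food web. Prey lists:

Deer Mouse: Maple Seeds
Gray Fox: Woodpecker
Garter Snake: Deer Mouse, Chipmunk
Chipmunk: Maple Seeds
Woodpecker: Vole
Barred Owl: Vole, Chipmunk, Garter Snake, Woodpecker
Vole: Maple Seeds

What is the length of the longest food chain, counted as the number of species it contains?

One longest chain: Maple Seeds → Deer Mouse → Garter Snake → Barred Owl.
It has 4 species and 3 links.

4 species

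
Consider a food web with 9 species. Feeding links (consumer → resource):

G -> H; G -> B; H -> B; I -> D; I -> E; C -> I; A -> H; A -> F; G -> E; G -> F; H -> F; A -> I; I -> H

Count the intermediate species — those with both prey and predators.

Intermediate species (has both prey and predators): H, I.
Count: 2.

2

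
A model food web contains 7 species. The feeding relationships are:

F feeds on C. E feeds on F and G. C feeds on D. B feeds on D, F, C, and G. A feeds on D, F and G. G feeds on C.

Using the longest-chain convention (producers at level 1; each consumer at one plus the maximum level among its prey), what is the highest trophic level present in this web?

4

Producers (level 1): D.
D → C → F → E gives E level 4.
No species has a prey at level 4, so no species reaches level 5.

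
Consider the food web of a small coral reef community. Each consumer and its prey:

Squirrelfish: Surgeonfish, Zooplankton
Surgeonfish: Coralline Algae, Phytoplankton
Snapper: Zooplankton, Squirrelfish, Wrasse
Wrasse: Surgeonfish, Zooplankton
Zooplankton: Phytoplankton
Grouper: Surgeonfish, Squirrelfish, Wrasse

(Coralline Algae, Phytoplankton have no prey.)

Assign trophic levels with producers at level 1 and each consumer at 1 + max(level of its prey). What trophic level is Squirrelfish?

Trophic level 3

Coralline Algae is a producer → level 1.
Surgeonfish eats Coralline Algae (level 1); other prey at levels: Phytoplankton 1 → level 2.
Squirrelfish eats Surgeonfish (level 2); other prey at levels: Zooplankton 2 → level 3.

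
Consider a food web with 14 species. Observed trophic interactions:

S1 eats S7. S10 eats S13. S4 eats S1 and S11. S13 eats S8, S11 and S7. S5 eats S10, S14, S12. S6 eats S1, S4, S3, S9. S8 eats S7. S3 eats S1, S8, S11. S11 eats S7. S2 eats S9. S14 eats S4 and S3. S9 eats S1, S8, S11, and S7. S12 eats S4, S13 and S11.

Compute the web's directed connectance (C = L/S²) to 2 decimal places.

The web has S = 14 species and L = 29 feeding links.
C = L / S² = 29 / 196 = 0.1480 ≈ 0.15.

C = 0.15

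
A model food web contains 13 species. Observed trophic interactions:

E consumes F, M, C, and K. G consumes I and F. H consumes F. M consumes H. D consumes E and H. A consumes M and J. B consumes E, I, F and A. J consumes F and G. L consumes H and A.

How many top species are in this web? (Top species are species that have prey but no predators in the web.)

3

Top species (has prey, but nothing eats it): L, D, B.
Count: 3.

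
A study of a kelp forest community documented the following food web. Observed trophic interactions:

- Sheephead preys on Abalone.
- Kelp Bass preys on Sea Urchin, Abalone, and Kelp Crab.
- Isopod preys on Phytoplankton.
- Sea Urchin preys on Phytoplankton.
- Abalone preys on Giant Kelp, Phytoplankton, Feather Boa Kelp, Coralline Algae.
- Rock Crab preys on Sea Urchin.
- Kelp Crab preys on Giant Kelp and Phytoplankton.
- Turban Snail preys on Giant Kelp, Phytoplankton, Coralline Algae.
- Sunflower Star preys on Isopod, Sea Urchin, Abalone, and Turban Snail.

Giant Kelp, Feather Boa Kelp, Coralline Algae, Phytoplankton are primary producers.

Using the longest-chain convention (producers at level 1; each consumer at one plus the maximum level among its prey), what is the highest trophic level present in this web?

Producers (level 1): Giant Kelp, Feather Boa Kelp, Coralline Algae, Phytoplankton.
Phytoplankton → Sea Urchin → Rock Crab gives Rock Crab level 3.
No species has a prey at level 3, so no species reaches level 4.

3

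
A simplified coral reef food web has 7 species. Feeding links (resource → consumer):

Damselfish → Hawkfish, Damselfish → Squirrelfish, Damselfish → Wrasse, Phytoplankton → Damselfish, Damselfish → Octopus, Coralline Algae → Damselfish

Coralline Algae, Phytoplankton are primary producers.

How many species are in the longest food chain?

One longest chain: Coralline Algae → Damselfish → Squirrelfish.
It has 3 species and 2 links.

3 species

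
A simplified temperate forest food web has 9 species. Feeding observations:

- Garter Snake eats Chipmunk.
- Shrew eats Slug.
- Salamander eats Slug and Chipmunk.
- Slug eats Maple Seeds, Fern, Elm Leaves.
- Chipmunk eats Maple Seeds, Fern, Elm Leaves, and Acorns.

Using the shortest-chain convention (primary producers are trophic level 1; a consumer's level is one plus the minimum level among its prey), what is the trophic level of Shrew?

Maple Seeds is a producer → level 1.
Slug eats Maple Seeds → level 2.
Shrew eats Slug → level 3.
No prey of Shrew is below level 2, so 3 is the minimum.

Trophic level 3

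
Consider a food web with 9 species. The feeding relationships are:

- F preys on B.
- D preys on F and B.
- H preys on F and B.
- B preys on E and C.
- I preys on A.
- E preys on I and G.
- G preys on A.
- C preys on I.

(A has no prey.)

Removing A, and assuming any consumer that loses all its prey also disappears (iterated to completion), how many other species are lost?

Remove A.
Round 1: G (all prey gone), I (all prey gone) → extinct.
Round 2: C (all prey gone), E (all prey gone) → extinct.
Round 3: B (all prey gone) → extinct.
Round 4: F (all prey gone) → extinct.
Round 5: D (all prey gone), H (all prey gone) → extinct.
No further losses. Total secondary extinctions: 8.

8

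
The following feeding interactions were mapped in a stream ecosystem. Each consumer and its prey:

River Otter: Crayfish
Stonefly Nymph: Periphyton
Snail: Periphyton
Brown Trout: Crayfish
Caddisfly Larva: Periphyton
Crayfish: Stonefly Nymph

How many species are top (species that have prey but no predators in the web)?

Top species (has prey, but nothing eats it): Caddisfly Larva, Snail, Brown Trout, River Otter.
Count: 4.

4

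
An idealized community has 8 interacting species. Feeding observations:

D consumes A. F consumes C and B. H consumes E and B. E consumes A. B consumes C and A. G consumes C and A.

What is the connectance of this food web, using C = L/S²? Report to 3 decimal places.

The web has S = 8 species and L = 10 feeding links.
C = L / S² = 10 / 64 = 0.1562 ≈ 0.156.

C = 0.156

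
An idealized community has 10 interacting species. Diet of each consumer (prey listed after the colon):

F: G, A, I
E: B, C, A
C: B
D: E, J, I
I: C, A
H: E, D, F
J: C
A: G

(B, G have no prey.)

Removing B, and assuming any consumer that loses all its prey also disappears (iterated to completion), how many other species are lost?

2

Remove B.
Round 1: C (all prey gone) → extinct.
Round 2: J (all prey gone) → extinct.
No further losses. Total secondary extinctions: 2.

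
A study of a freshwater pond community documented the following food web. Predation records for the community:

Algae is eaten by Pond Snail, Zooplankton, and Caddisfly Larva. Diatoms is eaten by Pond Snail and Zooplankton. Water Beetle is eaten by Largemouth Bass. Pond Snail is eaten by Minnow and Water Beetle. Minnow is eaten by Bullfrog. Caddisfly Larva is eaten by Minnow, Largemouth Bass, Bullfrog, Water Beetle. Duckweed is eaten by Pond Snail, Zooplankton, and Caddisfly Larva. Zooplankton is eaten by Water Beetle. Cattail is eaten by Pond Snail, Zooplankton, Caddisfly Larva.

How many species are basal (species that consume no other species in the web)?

Basal species (no prey listed): Diatoms, Duckweed, Algae, Cattail.
Count: 4.

4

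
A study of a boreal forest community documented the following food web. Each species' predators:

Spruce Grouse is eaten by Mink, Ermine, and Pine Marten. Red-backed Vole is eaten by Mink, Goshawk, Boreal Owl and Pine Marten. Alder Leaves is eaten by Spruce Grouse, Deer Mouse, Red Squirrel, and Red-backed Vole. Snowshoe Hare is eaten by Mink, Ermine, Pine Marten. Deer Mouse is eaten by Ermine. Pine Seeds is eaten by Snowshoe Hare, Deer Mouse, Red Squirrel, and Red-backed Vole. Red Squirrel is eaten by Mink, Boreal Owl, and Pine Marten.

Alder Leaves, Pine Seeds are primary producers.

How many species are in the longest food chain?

3 species

One longest chain: Alder Leaves → Deer Mouse → Ermine.
It has 3 species and 2 links.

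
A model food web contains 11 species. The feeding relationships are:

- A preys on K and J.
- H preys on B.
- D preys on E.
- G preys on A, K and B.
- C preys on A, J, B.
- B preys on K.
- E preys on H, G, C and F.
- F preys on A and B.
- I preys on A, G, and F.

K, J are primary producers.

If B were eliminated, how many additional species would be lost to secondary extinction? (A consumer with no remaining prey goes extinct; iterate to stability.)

1

Remove B.
Round 1: H (all prey gone) → extinct.
No further losses. Total secondary extinctions: 1.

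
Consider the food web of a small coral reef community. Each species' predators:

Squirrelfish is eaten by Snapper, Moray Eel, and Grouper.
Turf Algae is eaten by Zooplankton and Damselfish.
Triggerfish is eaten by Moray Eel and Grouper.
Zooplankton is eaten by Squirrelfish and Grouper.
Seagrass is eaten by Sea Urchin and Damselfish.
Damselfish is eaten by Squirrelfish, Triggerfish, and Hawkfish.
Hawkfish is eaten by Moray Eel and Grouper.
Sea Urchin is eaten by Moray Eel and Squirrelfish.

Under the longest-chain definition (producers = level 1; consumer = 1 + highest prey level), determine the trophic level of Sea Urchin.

Trophic level 2

Seagrass is a producer → level 1.
Sea Urchin eats Seagrass → level 2.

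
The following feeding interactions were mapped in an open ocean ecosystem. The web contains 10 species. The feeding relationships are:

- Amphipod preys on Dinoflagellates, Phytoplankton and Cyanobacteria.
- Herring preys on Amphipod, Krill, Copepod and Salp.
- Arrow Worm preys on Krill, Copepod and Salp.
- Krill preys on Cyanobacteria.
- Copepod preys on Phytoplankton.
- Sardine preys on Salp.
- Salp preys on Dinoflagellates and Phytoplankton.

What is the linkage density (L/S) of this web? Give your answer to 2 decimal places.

L/S = 1.50

There are L = 15 links among S = 10 species.
L/S = 15/10 = 1.5000 ≈ 1.50.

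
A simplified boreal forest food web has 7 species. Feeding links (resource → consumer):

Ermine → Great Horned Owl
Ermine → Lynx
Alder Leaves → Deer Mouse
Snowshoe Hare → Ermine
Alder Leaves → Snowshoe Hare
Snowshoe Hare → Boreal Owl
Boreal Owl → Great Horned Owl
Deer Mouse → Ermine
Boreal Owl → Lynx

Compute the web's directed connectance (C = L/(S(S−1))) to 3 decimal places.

C = 0.214

The web has S = 7 species and L = 9 feeding links.
C = L / (S(S−1)) = 9 / 42 = 0.2143 ≈ 0.214.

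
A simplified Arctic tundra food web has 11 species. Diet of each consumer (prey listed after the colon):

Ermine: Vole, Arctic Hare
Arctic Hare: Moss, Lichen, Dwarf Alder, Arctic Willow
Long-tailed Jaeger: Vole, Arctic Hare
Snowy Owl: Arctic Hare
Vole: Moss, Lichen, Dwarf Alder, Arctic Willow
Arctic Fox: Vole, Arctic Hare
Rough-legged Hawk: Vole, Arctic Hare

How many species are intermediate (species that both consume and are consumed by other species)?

Intermediate species (has both prey and predators): Vole, Arctic Hare.
Count: 2.

2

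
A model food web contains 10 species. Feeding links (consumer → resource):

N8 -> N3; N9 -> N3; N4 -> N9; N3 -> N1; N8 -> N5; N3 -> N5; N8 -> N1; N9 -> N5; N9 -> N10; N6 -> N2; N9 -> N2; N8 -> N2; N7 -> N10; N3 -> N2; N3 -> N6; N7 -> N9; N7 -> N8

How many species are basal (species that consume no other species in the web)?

Basal species (no prey listed): N2, N10, N5, N1.
Count: 4.

4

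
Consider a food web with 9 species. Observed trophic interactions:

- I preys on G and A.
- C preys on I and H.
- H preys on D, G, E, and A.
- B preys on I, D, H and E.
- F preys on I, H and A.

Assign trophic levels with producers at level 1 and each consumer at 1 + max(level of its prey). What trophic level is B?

D is a producer → level 1.
H eats D (level 1); other prey at levels: E 1, A 1, G 1 → level 2.
B eats H (level 2); other prey at levels: D 1, E 1, I 2 → level 3.

Trophic level 3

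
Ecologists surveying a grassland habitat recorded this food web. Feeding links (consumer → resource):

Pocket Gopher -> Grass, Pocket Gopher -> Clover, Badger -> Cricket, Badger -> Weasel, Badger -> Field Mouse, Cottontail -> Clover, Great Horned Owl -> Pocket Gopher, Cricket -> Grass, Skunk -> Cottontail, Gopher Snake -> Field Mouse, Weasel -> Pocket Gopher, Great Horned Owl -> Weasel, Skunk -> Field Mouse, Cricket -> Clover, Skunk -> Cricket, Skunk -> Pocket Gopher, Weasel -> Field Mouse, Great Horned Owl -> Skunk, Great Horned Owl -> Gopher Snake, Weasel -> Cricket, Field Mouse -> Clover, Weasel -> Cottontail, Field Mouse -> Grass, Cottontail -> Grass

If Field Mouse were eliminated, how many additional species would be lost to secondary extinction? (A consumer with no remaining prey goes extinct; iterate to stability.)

1

Remove Field Mouse.
Round 1: Gopher Snake (all prey gone) → extinct.
No further losses. Total secondary extinctions: 1.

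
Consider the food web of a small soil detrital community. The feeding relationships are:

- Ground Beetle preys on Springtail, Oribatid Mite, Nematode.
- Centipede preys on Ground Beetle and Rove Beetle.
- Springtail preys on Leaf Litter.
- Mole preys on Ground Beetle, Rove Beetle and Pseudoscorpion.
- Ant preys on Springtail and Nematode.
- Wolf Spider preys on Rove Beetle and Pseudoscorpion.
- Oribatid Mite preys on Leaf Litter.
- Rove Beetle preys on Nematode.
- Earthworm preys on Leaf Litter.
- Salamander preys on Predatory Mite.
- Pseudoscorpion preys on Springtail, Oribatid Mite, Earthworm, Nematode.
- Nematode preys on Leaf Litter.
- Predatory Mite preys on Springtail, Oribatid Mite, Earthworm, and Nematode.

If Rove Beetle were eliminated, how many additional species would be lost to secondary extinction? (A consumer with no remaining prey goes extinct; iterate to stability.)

0

Remove Rove Beetle.
Every predator of it retains at least one other prey: Mole still has Ground Beetle, Pseudoscorpion; Centipede still has Ground Beetle; Wolf Spider still has Pseudoscorpion.
No consumer loses all prey, so no secondary extinctions occur.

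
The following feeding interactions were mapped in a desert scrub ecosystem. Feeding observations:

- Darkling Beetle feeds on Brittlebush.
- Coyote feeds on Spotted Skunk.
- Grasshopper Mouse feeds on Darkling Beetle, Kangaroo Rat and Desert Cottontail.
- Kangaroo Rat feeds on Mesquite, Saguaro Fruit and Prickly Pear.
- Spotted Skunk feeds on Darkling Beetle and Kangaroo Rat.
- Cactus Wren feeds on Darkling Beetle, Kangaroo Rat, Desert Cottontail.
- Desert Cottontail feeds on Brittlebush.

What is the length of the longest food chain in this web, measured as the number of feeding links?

One longest chain: Brittlebush → Darkling Beetle → Spotted Skunk → Coyote.
It has 4 species and 3 links.

3 links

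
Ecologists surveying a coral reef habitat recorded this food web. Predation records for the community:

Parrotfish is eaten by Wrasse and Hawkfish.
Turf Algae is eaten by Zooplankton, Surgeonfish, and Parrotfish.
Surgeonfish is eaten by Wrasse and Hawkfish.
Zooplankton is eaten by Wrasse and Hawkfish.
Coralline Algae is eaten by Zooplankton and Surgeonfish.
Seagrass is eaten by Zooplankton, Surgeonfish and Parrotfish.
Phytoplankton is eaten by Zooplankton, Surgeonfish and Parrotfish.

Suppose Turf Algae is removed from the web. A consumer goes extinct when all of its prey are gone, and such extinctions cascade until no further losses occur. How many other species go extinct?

Remove Turf Algae.
Every predator of it retains at least one other prey: Parrotfish still has Seagrass, Phytoplankton; Surgeonfish still has Coralline Algae, Seagrass, Phytoplankton; Zooplankton still has Coralline Algae, Seagrass, Phytoplankton.
No consumer loses all prey, so no secondary extinctions occur.

0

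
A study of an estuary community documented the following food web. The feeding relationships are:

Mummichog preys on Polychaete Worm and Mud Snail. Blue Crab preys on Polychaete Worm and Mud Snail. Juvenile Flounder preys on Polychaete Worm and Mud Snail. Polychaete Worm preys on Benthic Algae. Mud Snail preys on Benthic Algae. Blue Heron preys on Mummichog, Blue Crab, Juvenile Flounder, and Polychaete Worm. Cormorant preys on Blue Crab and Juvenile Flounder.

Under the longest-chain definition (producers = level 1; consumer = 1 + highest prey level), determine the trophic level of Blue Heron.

Trophic level 4

Benthic Algae is a producer → level 1.
Mud Snail eats Benthic Algae → level 2.
Blue Crab eats Mud Snail (level 2); other prey at levels: Polychaete Worm 2 → level 3.
Blue Heron eats Blue Crab (level 3); other prey at levels: Polychaete Worm 2, Mummichog 3, Juvenile Flounder 3 → level 4.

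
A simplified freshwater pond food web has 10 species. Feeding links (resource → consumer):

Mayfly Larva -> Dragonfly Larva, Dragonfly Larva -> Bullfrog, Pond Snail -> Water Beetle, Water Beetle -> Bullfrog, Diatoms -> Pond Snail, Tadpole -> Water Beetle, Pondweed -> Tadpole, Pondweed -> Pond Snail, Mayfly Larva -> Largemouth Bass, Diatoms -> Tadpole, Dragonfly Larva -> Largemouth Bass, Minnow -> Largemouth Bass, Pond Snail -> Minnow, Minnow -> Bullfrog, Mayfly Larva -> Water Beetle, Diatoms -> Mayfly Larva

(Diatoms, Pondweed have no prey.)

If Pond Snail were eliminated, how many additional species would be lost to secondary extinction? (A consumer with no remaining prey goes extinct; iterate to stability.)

Remove Pond Snail.
Round 1: Minnow (all prey gone) → extinct.
No further losses. Total secondary extinctions: 1.

1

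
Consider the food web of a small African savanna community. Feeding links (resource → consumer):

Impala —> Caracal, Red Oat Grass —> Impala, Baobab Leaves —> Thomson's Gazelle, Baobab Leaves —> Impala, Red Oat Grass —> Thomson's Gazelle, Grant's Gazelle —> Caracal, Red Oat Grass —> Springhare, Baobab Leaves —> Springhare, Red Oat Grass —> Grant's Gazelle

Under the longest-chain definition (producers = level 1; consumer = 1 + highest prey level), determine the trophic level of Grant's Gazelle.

Trophic level 2

Red Oat Grass is a producer → level 1.
Grant's Gazelle eats Red Oat Grass → level 2.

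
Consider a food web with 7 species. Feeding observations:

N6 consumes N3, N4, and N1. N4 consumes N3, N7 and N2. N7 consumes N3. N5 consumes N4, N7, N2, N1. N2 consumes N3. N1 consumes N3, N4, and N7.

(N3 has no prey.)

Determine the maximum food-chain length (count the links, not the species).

One longest chain: N3 → N2 → N4 → N1 → N6.
It has 5 species and 4 links.

4 links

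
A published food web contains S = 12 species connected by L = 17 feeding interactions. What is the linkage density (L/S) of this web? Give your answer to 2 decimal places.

L/S = 1.42

There are L = 17 links among S = 12 species.
L/S = 17/12 = 1.4167 ≈ 1.42.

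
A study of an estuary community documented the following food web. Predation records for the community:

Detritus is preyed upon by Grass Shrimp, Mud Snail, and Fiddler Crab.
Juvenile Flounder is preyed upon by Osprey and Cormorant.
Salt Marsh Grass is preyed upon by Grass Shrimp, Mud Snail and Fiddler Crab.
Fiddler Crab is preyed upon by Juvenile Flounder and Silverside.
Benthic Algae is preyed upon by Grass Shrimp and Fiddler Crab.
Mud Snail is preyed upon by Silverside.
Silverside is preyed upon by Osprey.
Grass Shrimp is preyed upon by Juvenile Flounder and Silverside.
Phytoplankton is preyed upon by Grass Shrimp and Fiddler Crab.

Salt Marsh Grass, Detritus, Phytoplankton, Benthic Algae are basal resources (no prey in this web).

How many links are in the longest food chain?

One longest chain: Salt Marsh Grass → Grass Shrimp → Juvenile Flounder → Osprey.
It has 4 species and 3 links.

3 links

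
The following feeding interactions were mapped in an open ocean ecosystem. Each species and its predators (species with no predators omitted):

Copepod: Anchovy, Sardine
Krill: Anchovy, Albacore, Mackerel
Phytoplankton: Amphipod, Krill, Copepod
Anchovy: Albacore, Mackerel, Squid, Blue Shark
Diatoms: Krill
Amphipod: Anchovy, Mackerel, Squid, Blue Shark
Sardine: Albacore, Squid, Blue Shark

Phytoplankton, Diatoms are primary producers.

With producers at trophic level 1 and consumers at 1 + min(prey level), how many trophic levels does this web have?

3

Producers (level 1): Phytoplankton, Diatoms.
Following each consumer down to its lowest-level prey: Phytoplankton → Amphipod → Squid (levels 1 through 3).
All prey of Squid (Amphipod 2, Anchovy 3, Sardine 3) are at level 2 or above, so Squid is at level 1 + 2 = 3.
Every consumer has at least one prey at level 2 or below, so none exceeds level 3.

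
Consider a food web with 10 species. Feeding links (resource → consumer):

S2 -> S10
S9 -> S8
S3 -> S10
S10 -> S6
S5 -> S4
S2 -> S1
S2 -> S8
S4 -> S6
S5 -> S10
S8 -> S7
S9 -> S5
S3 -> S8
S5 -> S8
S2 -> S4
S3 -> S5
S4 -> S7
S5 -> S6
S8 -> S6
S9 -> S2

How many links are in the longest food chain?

One longest chain: S9 → S2 → S4 → S7.
It has 4 species and 3 links.

3 links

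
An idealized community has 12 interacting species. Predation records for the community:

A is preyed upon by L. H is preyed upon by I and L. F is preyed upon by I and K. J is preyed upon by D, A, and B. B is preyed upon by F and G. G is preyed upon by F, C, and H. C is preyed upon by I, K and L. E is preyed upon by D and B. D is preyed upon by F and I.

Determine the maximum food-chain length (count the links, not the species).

One longest chain: E → B → G → C → L.
It has 5 species and 4 links.

4 links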